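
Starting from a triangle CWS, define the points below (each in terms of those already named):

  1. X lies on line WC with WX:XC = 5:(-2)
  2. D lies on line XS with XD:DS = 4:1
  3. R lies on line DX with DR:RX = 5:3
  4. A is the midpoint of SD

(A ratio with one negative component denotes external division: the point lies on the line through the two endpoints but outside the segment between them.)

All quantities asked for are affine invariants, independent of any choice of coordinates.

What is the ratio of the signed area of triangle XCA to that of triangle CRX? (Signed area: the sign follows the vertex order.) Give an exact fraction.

[XCA]:[CRX] = 3

Work in coordinates with C = (0, 0), W = (1, 0), S = (0, 1).
1. X lies on line WC with WX:XC = 5:(-2) ⇒ X = (-2/3, 0)
2. D lies on line XS with XD:DS = 4:1 ⇒ D = (-2/15, 4/5)
3. R lies on line DX with DR:RX = 5:3 ⇒ R = (-7/15, 3/10)
4. A is the midpoint of SD ⇒ A = (-1/15, 9/10)
2·[XCA] = 3/5, 2·[CRX] = 1/5
[XCA]:[CRX] = 3/5:1/5 = 3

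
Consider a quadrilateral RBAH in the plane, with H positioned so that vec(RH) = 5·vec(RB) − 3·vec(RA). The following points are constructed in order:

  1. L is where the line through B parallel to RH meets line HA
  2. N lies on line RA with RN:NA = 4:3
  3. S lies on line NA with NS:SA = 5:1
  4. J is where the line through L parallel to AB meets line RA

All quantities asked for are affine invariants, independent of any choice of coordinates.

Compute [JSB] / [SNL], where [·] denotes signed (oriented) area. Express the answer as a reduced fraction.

Choose coordinates R = (0, 0), B = (1, 0), A = (0, 1), H = (5, -3).
1. L is where the line through B parallel to RH meets line HA ⇒ L = (2, -3/5)
2. N lies on line RA with RN:NA = 4:3 ⇒ N = (0, 4/7)
3. S lies on line NA with NS:SA = 5:1 ⇒ S = (0, 13/14)
4. J is where the line through L parallel to AB meets line RA ⇒ J = (0, 7/5)
2·[JSB] = 33/70, 2·[SNL] = 5/7
[JSB]:[SNL] = 33/70:5/7 = 33/50

[JSB]:[SNL] = 33/50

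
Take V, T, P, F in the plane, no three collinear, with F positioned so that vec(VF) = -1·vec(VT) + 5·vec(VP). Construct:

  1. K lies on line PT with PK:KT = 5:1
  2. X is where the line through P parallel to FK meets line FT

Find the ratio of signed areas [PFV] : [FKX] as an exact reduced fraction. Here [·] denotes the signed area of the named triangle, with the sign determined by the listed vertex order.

Choose coordinates V = (0, 0), T = (1, 0), P = (0, 1), F = (-1, 5).
1. K lies on line PT with PK:KT = 5:1 ⇒ K = (5/6, 1/6)
2. X is where the line through P parallel to FK meets line FT ⇒ X = (-11, 30)
2·[PFV] = 1, 2·[FKX] = -5/2
[PFV]:[FKX] = 1:-5/2 = -2/5

[PFV]:[FKX] = -2/5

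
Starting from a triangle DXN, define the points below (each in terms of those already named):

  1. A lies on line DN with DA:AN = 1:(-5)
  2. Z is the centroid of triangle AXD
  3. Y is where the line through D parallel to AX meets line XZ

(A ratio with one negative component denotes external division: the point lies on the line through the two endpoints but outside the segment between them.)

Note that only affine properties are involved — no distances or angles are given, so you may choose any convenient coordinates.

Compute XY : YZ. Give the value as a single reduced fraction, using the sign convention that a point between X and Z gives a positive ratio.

Set D = (0, 0), X = (1, 0), N = (0, 1); any affine frame gives the same invariant.
1. A lies on line DN with DA:AN = 1:(-5) ⇒ A = (0, -1/4)
2. Z is the centroid of triangle AXD ⇒ Z = (1/3, -1/12)
3. Y is where the line through D parallel to AX meets line XZ ⇒ Y = (-1, -1/4)
Y = X + t·(Z−X) with t = 3, so XY:YZ = t:(1−t) = 3:-2

XY:YZ = -3/2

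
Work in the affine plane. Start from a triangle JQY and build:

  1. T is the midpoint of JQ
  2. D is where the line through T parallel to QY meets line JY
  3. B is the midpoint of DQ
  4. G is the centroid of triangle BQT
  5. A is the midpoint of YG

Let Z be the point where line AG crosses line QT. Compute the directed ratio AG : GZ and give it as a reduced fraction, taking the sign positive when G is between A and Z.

Set J = (0, 0), Q = (1, 0), Y = (0, 1); any affine frame gives the same invariant.
1. T is the midpoint of JQ ⇒ T = (1/2, 0)
2. D is where the line through T parallel to QY meets line JY ⇒ D = (0, 1/2)
3. B is the midpoint of DQ ⇒ B = (1/2, 1/4)
4. G is the centroid of triangle BQT ⇒ G = (2/3, 1/12)
5. A is the midpoint of YG ⇒ A = (1/3, 13/24)
line AG meets QT at Z = (8/11, 0)
G = A + t·(Z−A) with t = 11/13, so AG:GZ = 11/13:2/13

AG:GZ = 11/2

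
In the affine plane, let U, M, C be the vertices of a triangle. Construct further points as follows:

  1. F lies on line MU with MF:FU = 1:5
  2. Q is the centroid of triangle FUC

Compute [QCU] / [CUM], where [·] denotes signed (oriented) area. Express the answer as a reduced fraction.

[QCU]:[CUM] = 5/18

Assign U = (0, 0), M = (1, 0), C = (0, 1) — the answer is frame-independent, so this choice is without loss of generality.
1. F lies on line MU with MF:FU = 1:5 ⇒ F = (5/6, 0)
2. Q is the centroid of triangle FUC ⇒ Q = (5/18, 1/3)
2·[QCU] = 5/18, 2·[CUM] = 1
[QCU]:[CUM] = 5/18:1 = 5/18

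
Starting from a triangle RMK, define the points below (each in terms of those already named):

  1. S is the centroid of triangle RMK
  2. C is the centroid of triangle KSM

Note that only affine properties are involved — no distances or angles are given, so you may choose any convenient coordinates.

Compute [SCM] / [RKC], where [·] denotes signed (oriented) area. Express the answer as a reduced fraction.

Choose coordinates R = (0, 0), M = (1, 0), K = (0, 1).
1. S is the centroid of triangle RMK ⇒ S = (1/3, 1/3)
2. C is the centroid of triangle KSM ⇒ C = (4/9, 4/9)
2·[SCM] = -1/9, 2·[RKC] = -4/9
[SCM]:[RKC] = -1/9:-4/9 = 1/4

[SCM]:[RKC] = 1/4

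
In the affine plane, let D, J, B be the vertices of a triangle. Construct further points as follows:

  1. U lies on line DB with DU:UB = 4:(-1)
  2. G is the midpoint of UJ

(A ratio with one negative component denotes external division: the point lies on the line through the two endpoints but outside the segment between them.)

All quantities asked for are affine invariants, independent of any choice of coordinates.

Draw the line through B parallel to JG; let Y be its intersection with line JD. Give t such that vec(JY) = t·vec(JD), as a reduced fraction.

Set D = (0, 0), J = (1, 0), B = (0, 1); any affine frame gives the same invariant.
1. U lies on line DB with DU:UB = 4:(-1) ⇒ U = (0, 4/3)
2. G is the midpoint of UJ ⇒ G = (1/2, 2/3)
through B parallel to JG: direction (-1/2, 2/3); meets JD at Y = (3/4, 0)
Y = J + t·(D−J) with t = 1/4

t = 1/4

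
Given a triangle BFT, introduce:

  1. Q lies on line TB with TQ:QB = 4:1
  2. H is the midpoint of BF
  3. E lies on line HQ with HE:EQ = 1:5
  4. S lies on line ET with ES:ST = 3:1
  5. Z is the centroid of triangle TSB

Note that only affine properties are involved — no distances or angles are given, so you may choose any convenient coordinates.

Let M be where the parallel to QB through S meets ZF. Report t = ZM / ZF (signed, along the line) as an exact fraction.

Work in coordinates with B = (0, 0), F = (1, 0), T = (0, 1).
1. Q lies on line TB with TQ:QB = 4:1 ⇒ Q = (0, 1/5)
2. H is the midpoint of BF ⇒ H = (1/2, 0)
3. E lies on line HQ with HE:EQ = 1:5 ⇒ E = (5/12, 1/30)
4. S lies on line ET with ES:ST = 3:1 ⇒ S = (5/48, 91/120)
5. Z is the centroid of triangle TSB ⇒ Z = (5/144, 211/360)
through S parallel to QB: direction (0, -1/5); meets ZF at M = (5/48, 9073/16680)
M = Z + t·(F−Z) with t = 10/139

t = 10/139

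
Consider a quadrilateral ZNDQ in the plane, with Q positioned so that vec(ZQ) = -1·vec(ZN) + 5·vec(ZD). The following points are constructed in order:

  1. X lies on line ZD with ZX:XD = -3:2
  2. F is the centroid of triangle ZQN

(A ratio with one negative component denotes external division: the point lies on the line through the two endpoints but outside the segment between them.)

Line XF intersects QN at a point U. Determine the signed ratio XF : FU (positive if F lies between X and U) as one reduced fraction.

XF:FU = -8/5

Assign Z = (0, 0), N = (1, 0), D = (0, 1), Q = (-1, 5) — the answer is frame-independent, so this choice is without loss of generality.
1. X lies on line ZD with ZX:XD = -3:2 ⇒ X = (0, 3)
2. F is the centroid of triangle ZQN ⇒ F = (0, 5/3)
line XF meets QN at U = (0, 5/2)
F = X + t·(U−X) with t = 8/3, so XF:FU = 8/3:-5/3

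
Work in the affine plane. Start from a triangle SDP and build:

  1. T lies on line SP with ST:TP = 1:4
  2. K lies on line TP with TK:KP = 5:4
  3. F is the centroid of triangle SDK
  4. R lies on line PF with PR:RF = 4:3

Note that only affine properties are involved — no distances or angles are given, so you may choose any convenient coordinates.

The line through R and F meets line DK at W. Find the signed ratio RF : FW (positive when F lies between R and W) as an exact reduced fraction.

RF:FW = -33/29

Work in coordinates with S = (0, 0), D = (1, 0), P = (0, 1).
1. T lies on line SP with ST:TP = 1:4 ⇒ T = (0, 1/5)
2. K lies on line TP with TK:KP = 5:4 ⇒ K = (0, 29/45)
3. F is the centroid of triangle SDK ⇒ F = (1/3, 29/135)
4. R lies on line PF with PR:RF = 4:3 ⇒ R = (4/21, 521/945)
line RF meets DK at W = (16/77, 1769/3465)
F = R + t·(W−R) with t = 33/4, so RF:FW = 33/4:-29/4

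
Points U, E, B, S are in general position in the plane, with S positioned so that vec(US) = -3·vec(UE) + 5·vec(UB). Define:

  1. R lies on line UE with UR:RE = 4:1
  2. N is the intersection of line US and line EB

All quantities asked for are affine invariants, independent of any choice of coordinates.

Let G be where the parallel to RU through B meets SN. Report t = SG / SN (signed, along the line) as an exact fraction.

t = 8/5

Assign U = (0, 0), E = (1, 0), B = (0, 1), S = (-3, 5) — the answer is frame-independent, so this choice is without loss of generality.
1. R lies on line UE with UR:RE = 4:1 ⇒ R = (4/5, 0)
2. N is the intersection of line US and line EB ⇒ N = (-3/2, 5/2)
through B parallel to RU: direction (-4/5, 0); meets SN at G = (-3/5, 1)
G = S + t·(N−S) with t = 8/5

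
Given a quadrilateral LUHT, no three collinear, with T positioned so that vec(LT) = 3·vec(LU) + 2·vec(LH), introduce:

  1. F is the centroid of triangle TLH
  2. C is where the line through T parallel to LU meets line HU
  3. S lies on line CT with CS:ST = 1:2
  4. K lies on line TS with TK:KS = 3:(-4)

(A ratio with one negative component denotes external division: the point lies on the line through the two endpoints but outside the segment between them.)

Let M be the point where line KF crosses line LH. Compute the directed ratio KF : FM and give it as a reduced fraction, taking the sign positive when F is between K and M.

KF:FM = 10

Set L = (0, 0), U = (1, 0), H = (0, 1), T = (3, 2); any affine frame gives the same invariant.
1. F is the centroid of triangle TLH ⇒ F = (1, 1)
2. C is where the line through T parallel to LU meets line HU ⇒ C = (-1, 2)
3. S lies on line CT with CS:ST = 1:2 ⇒ S = (1/3, 2)
4. K lies on line TS with TK:KS = 3:(-4) ⇒ K = (11, 2)
line KF meets LH at M = (0, 9/10)
F = K + t·(M−K) with t = 10/11, so KF:FM = 10/11:1/11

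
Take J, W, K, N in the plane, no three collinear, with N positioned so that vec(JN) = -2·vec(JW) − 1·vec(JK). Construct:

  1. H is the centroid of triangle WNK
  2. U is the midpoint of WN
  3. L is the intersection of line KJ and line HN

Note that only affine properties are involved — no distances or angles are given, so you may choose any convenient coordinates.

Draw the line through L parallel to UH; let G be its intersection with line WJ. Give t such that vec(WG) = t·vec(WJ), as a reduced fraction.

t = 16/15

Choose coordinates J = (0, 0), W = (1, 0), K = (0, 1), N = (-2, -1).
1. H is the centroid of triangle WNK ⇒ H = (-1/3, 0)
2. U is the midpoint of WN ⇒ U = (-1/2, -1/2)
3. L is the intersection of line KJ and line HN ⇒ L = (0, 1/5)
through L parallel to UH: direction (1/6, 1/2); meets WJ at G = (-1/15, 0)
G = W + t·(J−W) with t = 16/15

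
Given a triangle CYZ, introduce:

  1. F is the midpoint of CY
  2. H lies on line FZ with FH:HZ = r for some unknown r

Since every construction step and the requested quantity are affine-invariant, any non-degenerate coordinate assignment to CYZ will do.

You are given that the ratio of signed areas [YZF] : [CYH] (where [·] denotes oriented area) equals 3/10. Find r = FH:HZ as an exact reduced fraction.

Assign C = (0, 0), Y = (1, 0), Z = (0, 1) — the answer is frame-independent, so this choice is without loss of generality.
1. F is the midpoint of CY ⇒ F = (1/2, 0)
2. With FH:HZ = r, write λ = r/(r+1) so H = F + λ·(Z−F); H is affine-linear in λ
Every point depending on H is an affine combination of H and λ-independent points, so each such coordinate is linear in λ; the λ² term in each signed area is a multiple of (Z−F)×(Z−F) = 0, so 2·[YZF] and 2·[CYH] are each linear in λ. Evaluating at λ=0 and λ=1:
  2·[YZF] = 1/2,   2·[CYH] = λ
So [YZF]:[CYH] = (1/2) / (λ). Setting this equal to 3/10:
  1/2 = 3/10·(λ)  ⇒  λ = 5/3
Then r = λ/(1−λ) = (5/3)/(-2/3) = -5/2. Check: with r = -5/2, H = (-1/3, 5/3) and [YZF]:[CYH] = 3/10 as required.

r = -5/2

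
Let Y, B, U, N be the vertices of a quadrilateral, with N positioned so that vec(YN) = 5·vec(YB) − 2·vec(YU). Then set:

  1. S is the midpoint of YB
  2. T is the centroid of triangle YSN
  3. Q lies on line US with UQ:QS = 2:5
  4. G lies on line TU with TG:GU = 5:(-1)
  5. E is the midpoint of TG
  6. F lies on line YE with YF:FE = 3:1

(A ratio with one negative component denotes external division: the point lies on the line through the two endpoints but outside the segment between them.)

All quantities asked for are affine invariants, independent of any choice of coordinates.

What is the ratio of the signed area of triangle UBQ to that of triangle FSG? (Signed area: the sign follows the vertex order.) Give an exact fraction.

[UBQ]:[FSG] = 24/49

Work in coordinates with Y = (0, 0), B = (1, 0), U = (0, 1), N = (5, -2).
1. S is the midpoint of YB ⇒ S = (1/2, 0)
2. T is the centroid of triangle YSN ⇒ T = (11/6, -2/3)
3. Q lies on line US with UQ:QS = 2:5 ⇒ Q = (1/7, 5/7)
4. G lies on line TU with TG:GU = 5:(-1) ⇒ G = (-11/24, 17/12)
5. E is the midpoint of TG ⇒ E = (11/16, 3/8)
6. F lies on line YE with YF:FE = 3:1 ⇒ F = (33/64, 9/32)
2·[UBQ] = -1/7, 2·[FSG] = -7/24
[UBQ]:[FSG] = -1/7:-7/24 = 24/49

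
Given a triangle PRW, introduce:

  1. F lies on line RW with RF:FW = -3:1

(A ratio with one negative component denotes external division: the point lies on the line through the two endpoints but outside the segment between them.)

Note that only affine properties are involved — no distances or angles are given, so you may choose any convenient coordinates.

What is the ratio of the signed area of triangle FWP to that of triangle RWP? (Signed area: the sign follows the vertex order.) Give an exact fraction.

[FWP]:[RWP] = -1/2

Work in coordinates with P = (0, 0), R = (1, 0), W = (0, 1).
1. F lies on line RW with RF:FW = -3:1 ⇒ F = (-1/2, 3/2)
2·[FWP] = -1/2, 2·[RWP] = 1
[FWP]:[RWP] = -1/2:1 = -1/2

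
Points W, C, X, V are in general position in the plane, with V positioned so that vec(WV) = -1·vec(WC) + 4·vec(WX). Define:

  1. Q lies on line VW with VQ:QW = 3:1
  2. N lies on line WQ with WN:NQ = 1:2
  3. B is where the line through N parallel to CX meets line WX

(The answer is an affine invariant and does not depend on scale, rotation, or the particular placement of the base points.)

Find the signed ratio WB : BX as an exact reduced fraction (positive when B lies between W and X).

Set W = (0, 0), C = (1, 0), X = (0, 1), V = (-1, 4); any affine frame gives the same invariant.
1. Q lies on line VW with VQ:QW = 3:1 ⇒ Q = (-1/4, 1)
2. N lies on line WQ with WN:NQ = 1:2 ⇒ N = (-1/12, 1/3)
3. B is where the line through N parallel to CX meets line WX ⇒ B = (0, 1/4)
B = W + t·(X−W) with t = 1/4, so WB:BX = t:(1−t) = 1/4:3/4

WB:BX = 1/3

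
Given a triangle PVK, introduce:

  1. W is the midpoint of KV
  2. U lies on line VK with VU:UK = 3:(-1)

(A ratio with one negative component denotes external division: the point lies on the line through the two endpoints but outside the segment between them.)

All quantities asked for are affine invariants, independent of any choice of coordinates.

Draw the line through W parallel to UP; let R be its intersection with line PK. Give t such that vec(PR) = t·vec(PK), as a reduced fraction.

t = 2

Assign P = (0, 0), V = (1, 0), K = (0, 1) — the answer is frame-independent, so this choice is without loss of generality.
1. W is the midpoint of KV ⇒ W = (1/2, 1/2)
2. U lies on line VK with VU:UK = 3:(-1) ⇒ U = (-1/2, 3/2)
through W parallel to UP: direction (1/2, -3/2); meets PK at R = (0, 2)
R = P + t·(K−P) with t = 2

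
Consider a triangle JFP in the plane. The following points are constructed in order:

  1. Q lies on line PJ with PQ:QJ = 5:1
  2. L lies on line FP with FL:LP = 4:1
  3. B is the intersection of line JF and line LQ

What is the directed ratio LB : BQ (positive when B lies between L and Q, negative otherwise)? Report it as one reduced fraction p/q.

LB:BQ = -24/5

Work in coordinates with J = (0, 0), F = (1, 0), P = (0, 1).
1. Q lies on line PJ with PQ:QJ = 5:1 ⇒ Q = (0, 1/6)
2. L lies on line FP with FL:LP = 4:1 ⇒ L = (1/5, 4/5)
3. B is the intersection of line JF and line LQ ⇒ B = (-1/19, 0)
B = L + t·(Q−L) with t = 24/19, so LB:BQ = t:(1−t) = 24/19:-5/19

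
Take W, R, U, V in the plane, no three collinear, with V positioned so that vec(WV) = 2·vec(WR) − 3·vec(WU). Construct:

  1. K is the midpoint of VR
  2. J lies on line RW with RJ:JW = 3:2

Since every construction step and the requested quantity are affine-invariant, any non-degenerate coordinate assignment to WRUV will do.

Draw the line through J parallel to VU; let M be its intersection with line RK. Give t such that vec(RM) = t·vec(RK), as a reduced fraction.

Choose coordinates W = (0, 0), R = (1, 0), U = (0, 1), V = (2, -3).
1. K is the midpoint of VR ⇒ K = (3/2, -3/2)
2. J lies on line RW with RJ:JW = 3:2 ⇒ J = (2/5, 0)
through J parallel to VU: direction (-2, 4); meets RK at M = (11/5, -18/5)
M = R + t·(K−R) with t = 12/5

t = 12/5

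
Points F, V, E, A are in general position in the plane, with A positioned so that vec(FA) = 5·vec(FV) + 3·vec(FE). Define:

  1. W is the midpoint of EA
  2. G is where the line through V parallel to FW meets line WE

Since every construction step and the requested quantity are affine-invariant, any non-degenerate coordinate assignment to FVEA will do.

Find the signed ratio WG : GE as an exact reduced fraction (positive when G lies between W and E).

WG:GE = -4/9

Work in coordinates with F = (0, 0), V = (1, 0), E = (0, 1), A = (5, 3).
1. W is the midpoint of EA ⇒ W = (5/2, 2)
2. G is where the line through V parallel to FW meets line WE ⇒ G = (9/2, 14/5)
G = W + t·(E−W) with t = -4/5, so WG:GE = t:(1−t) = -4/5:9/5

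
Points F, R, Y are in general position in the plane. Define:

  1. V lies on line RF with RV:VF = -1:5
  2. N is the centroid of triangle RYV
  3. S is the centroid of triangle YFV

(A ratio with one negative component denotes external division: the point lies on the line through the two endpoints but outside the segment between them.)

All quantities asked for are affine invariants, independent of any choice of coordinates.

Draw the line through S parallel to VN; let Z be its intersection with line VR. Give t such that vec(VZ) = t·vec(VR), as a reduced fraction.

Work in coordinates with F = (0, 0), R = (1, 0), Y = (0, 1).
1. V lies on line RF with RV:VF = -1:5 ⇒ V = (5/4, 0)
2. N is the centroid of triangle RYV ⇒ N = (3/4, 1/3)
3. S is the centroid of triangle YFV ⇒ S = (5/12, 1/3)
through S parallel to VN: direction (-1/2, 1/3); meets VR at Z = (11/12, 0)
Z = V + t·(R−V) with t = 4/3

t = 4/3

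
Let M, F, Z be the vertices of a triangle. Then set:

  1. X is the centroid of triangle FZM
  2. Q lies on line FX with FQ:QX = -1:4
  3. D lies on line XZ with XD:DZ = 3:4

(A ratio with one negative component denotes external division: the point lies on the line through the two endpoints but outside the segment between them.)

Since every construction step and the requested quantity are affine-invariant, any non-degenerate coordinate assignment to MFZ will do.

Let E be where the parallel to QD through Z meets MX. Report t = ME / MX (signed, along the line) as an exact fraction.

Assign M = (0, 0), F = (1, 0), Z = (0, 1) — the answer is frame-independent, so this choice is without loss of generality.
1. X is the centroid of triangle FZM ⇒ X = (1/3, 1/3)
2. Q lies on line FX with FQ:QX = -1:4 ⇒ Q = (11/9, -1/9)
3. D lies on line XZ with XD:DZ = 3:4 ⇒ D = (4/21, 13/21)
through Z parallel to QD: direction (-65/63, 46/63); meets MX at E = (65/111, 65/111)
E = M + t·(X−M) with t = 65/37

t = 65/37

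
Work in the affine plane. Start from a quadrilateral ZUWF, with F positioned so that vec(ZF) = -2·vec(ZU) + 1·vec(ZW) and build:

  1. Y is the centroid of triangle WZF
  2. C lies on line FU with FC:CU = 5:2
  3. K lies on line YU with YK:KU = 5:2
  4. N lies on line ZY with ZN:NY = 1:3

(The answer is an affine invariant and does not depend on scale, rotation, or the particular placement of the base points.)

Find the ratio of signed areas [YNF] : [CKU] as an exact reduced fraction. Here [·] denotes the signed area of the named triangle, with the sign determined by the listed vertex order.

Assign Z = (0, 0), U = (1, 0), W = (0, 1), F = (-2, 1) — the answer is frame-independent, so this choice is without loss of generality.
1. Y is the centroid of triangle WZF ⇒ Y = (-2/3, 2/3)
2. C lies on line FU with FC:CU = 5:2 ⇒ C = (1/7, 2/7)
3. K lies on line YU with YK:KU = 5:2 ⇒ K = (11/21, 4/21)
4. N lies on line ZY with ZN:NY = 1:3 ⇒ N = (-1/6, 1/6)
2·[YNF] = -1/2, 2·[CKU] = -4/147
[YNF]:[CKU] = -1/2:-4/147 = 147/8

[YNF]:[CKU] = 147/8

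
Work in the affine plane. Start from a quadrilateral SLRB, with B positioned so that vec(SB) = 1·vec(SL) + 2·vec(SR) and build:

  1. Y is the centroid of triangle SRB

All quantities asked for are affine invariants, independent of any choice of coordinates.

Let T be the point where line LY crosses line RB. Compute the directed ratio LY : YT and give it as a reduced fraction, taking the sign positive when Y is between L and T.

Set S = (0, 0), L = (1, 0), R = (0, 1), B = (1, 2); any affine frame gives the same invariant.
1. Y is the centroid of triangle SRB ⇒ Y = (1/3, 1)
line LY meets RB at T = (1/5, 6/5)
Y = L + t·(T−L) with t = 5/6, so LY:YT = 5/6:1/6

LY:YT = 5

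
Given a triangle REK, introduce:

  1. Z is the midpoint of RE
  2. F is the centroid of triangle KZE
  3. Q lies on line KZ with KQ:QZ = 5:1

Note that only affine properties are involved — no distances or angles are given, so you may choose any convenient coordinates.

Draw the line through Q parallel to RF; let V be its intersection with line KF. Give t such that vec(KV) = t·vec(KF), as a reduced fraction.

t = 10/9

Assign R = (0, 0), E = (1, 0), K = (0, 1) — the answer is frame-independent, so this choice is without loss of generality.
1. Z is the midpoint of RE ⇒ Z = (1/2, 0)
2. F is the centroid of triangle KZE ⇒ F = (1/2, 1/3)
3. Q lies on line KZ with KQ:QZ = 5:1 ⇒ Q = (5/12, 1/6)
through Q parallel to RF: direction (1/2, 1/3); meets KF at V = (5/9, 7/27)
V = K + t·(F−K) with t = 10/9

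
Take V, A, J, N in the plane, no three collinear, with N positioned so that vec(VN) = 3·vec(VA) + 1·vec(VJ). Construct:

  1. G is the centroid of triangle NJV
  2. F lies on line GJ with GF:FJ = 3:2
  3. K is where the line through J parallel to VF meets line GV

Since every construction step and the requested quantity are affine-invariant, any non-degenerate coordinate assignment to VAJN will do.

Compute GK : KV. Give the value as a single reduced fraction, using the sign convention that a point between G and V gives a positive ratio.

GK:KV = -5/2

Work in coordinates with V = (0, 0), A = (1, 0), J = (0, 1), N = (3, 1).
1. G is the centroid of triangle NJV ⇒ G = (1, 2/3)
2. F lies on line GJ with GF:FJ = 3:2 ⇒ F = (2/5, 13/15)
3. K is where the line through J parallel to VF meets line GV ⇒ K = (-2/3, -4/9)
K = G + t·(V−G) with t = 5/3, so GK:KV = t:(1−t) = 5/3:-2/3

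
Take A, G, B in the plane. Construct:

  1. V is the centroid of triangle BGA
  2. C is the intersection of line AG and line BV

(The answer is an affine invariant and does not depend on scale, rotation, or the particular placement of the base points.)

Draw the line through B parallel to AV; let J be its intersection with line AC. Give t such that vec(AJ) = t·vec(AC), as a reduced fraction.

t = -2

Work in coordinates with A = (0, 0), G = (1, 0), B = (0, 1).
1. V is the centroid of triangle BGA ⇒ V = (1/3, 1/3)
2. C is the intersection of line AG and line BV ⇒ C = (1/2, 0)
through B parallel to AV: direction (1/3, 1/3); meets AC at J = (-1, 0)
J = A + t·(C−A) with t = -2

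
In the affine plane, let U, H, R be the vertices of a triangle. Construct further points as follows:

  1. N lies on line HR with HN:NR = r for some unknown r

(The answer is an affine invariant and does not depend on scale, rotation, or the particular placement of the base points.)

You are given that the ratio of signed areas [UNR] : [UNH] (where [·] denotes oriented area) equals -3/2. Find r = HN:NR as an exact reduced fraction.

Work in coordinates with U = (0, 0), H = (1, 0), R = (0, 1).
1. With HN:NR = r, write λ = r/(r+1) so N = H + λ·(R−H); N is affine-linear in λ
Every point depending on N is an affine combination of N and λ-independent points, so each such coordinate is linear in λ; the λ² term in each signed area is a multiple of (R−H)×(R−H) = 0, so 2·[UNR] and 2·[UNH] are each linear in λ. Evaluating at λ=0 and λ=1:
  2·[UNR] = −λ + 1,   2·[UNH] = −λ
So [UNR]:[UNH] = (−λ + 1) / (−λ). Setting this equal to -3/2:
  −λ + 1 = -3/2·(−λ)  ⇒  λ = 2/5
Then r = λ/(1−λ) = (2/5)/(3/5) = 2/3. Check: with r = 2/3, N = (3/5, 2/5) and [UNR]:[UNH] = -3/2 as required.

r = 2/3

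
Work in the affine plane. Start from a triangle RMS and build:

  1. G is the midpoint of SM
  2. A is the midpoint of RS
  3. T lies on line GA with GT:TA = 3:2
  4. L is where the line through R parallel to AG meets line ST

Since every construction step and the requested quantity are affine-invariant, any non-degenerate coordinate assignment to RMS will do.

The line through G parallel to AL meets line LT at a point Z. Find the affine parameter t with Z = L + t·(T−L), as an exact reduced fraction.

t = 5/2

Work in coordinates with R = (0, 0), M = (1, 0), S = (0, 1).
1. G is the midpoint of SM ⇒ G = (1/2, 1/2)
2. A is the midpoint of RS ⇒ A = (0, 1/2)
3. T lies on line GA with GT:TA = 3:2 ⇒ T = (1/5, 1/2)
4. L is where the line through R parallel to AG meets line ST ⇒ L = (2/5, 0)
through G parallel to AL: direction (2/5, -1/2); meets LT at Z = (-1/10, 5/4)
Z = L + t·(T−L) with t = 5/2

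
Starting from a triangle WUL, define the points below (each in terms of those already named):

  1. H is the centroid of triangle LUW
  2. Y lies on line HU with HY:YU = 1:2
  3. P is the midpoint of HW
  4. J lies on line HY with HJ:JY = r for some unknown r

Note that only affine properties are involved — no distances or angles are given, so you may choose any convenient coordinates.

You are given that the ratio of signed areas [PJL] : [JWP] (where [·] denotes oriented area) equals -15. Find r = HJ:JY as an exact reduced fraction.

Assign W = (0, 0), U = (1, 0), L = (0, 1) — the answer is frame-independent, so this choice is without loss of generality.
1. H is the centroid of triangle LUW ⇒ H = (1/3, 1/3)
2. Y lies on line HU with HY:YU = 1:2 ⇒ Y = (5/9, 2/9)
3. P is the midpoint of HW ⇒ P = (1/6, 1/6)
4. With HJ:JY = r, write λ = r/(r+1) so J = H + λ·(Y−H); J is affine-linear in λ
Every point depending on J is an affine combination of J and λ-independent points, so each such coordinate is linear in λ; the λ² term in each signed area is a multiple of (Y−H)×(Y−H) = 0, so 2·[PJL] and 2·[JWP] are each linear in λ. Evaluating at λ=0 and λ=1:
  2·[PJL] = 1/6·λ + 1/6,   2·[JWP] = -1/18·λ
So [PJL]:[JWP] = (1/6·λ + 1/6) / (-1/18·λ). Setting this equal to -15:
  1/6·λ + 1/6 = -15·(-1/18·λ)  ⇒  λ = 1/4
Then r = λ/(1−λ) = (1/4)/(3/4) = 1/3. Check: with r = 1/3, J = (7/18, 11/36) and [PJL]:[JWP] = -15 as required.

r = 1/3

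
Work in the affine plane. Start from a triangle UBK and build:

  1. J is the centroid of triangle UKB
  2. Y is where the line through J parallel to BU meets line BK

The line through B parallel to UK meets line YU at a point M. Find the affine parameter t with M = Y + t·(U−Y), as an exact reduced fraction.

Set U = (0, 0), B = (1, 0), K = (0, 1); any affine frame gives the same invariant.
1. J is the centroid of triangle UKB ⇒ J = (1/3, 1/3)
2. Y is where the line through J parallel to BU meets line BK ⇒ Y = (2/3, 1/3)
through B parallel to UK: direction (0, 1); meets YU at M = (1, 1/2)
M = Y + t·(U−Y) with t = -1/2

t = -1/2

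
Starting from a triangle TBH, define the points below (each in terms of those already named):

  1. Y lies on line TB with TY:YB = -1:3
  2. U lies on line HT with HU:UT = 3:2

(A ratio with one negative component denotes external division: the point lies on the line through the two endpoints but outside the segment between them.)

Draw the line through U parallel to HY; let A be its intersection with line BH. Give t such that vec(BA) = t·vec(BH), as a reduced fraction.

t = 4/5

Choose coordinates T = (0, 0), B = (1, 0), H = (0, 1).
1. Y lies on line TB with TY:YB = -1:3 ⇒ Y = (-1/2, 0)
2. U lies on line HT with HU:UT = 3:2 ⇒ U = (0, 2/5)
through U parallel to HY: direction (-1/2, -1); meets BH at A = (1/5, 4/5)
A = B + t·(H−B) with t = 4/5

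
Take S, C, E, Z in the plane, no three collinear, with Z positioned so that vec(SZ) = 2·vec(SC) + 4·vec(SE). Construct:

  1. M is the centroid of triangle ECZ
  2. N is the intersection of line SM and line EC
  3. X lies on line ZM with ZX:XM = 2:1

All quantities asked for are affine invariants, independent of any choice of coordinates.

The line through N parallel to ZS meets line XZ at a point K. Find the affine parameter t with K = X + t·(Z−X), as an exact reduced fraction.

t = 7/16

Choose coordinates S = (0, 0), C = (1, 0), E = (0, 1), Z = (2, 4).
1. M is the centroid of triangle ECZ ⇒ M = (1, 5/3)
2. N is the intersection of line SM and line EC ⇒ N = (3/8, 5/8)
3. X lies on line ZM with ZX:XM = 2:1 ⇒ X = (4/3, 22/9)
through N parallel to ZS: direction (-2, -4); meets XZ at K = (13/8, 25/8)
K = X + t·(Z−X) with t = 7/16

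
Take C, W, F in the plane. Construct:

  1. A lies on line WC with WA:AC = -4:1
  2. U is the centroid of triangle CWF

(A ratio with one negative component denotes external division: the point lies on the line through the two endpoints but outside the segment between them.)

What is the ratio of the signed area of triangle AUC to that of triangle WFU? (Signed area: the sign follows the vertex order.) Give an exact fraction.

[AUC]:[WFU] = -1/3

Work in coordinates with C = (0, 0), W = (1, 0), F = (0, 1).
1. A lies on line WC with WA:AC = -4:1 ⇒ A = (-1/3, 0)
2. U is the centroid of triangle CWF ⇒ U = (1/3, 1/3)
2·[AUC] = -1/9, 2·[WFU] = 1/3
[AUC]:[WFU] = -1/9:1/3 = -1/3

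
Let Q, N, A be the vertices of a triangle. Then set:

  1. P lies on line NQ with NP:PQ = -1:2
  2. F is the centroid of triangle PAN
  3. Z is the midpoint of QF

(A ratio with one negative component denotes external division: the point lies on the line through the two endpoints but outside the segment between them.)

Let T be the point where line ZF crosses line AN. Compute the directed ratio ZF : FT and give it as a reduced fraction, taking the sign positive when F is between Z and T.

Assign Q = (0, 0), N = (1, 0), A = (0, 1) — the answer is frame-independent, so this choice is without loss of generality.
1. P lies on line NQ with NP:PQ = -1:2 ⇒ P = (2, 0)
2. F is the centroid of triangle PAN ⇒ F = (1, 1/3)
3. Z is the midpoint of QF ⇒ Z = (1/2, 1/6)
line ZF meets AN at T = (3/4, 1/4)
F = Z + t·(T−Z) with t = 2, so ZF:FT = 2:-1

ZF:FT = -2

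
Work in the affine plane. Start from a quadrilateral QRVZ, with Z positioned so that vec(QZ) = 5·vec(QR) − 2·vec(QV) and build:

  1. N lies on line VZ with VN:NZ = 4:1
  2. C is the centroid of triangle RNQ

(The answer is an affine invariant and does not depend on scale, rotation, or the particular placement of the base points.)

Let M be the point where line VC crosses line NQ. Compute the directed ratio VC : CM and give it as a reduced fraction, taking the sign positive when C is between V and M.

VC:CM = 53/7

Work in coordinates with Q = (0, 0), R = (1, 0), V = (0, 1), Z = (5, -2).
1. N lies on line VZ with VN:NZ = 4:1 ⇒ N = (4, -7/5)
2. C is the centroid of triangle RNQ ⇒ C = (5/3, -7/15)
line VC meets NQ at M = (100/53, -35/53)
C = V + t·(M−V) with t = 53/60, so VC:CM = 53/60:7/60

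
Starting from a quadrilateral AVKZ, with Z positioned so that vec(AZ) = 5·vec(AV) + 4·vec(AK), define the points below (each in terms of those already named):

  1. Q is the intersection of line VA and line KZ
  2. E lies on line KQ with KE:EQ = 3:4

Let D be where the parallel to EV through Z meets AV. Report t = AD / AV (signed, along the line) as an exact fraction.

t = 17

Set A = (0, 0), V = (1, 0), K = (0, 1), Z = (5, 4); any affine frame gives the same invariant.
1. Q is the intersection of line VA and line KZ ⇒ Q = (-5/3, 0)
2. E lies on line KQ with KE:EQ = 3:4 ⇒ E = (-5/7, 4/7)
through Z parallel to EV: direction (12/7, -4/7); meets AV at D = (17, 0)
D = A + t·(V−A) with t = 17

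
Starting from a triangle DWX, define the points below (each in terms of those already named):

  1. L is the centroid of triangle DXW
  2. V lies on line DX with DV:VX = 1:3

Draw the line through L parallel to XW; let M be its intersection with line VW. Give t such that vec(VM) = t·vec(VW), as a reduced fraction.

t = 5/9

Choose coordinates D = (0, 0), W = (1, 0), X = (0, 1).
1. L is the centroid of triangle DXW ⇒ L = (1/3, 1/3)
2. V lies on line DX with DV:VX = 1:3 ⇒ V = (0, 1/4)
through L parallel to XW: direction (1, -1); meets VW at M = (5/9, 1/9)
M = V + t·(W−V) with t = 5/9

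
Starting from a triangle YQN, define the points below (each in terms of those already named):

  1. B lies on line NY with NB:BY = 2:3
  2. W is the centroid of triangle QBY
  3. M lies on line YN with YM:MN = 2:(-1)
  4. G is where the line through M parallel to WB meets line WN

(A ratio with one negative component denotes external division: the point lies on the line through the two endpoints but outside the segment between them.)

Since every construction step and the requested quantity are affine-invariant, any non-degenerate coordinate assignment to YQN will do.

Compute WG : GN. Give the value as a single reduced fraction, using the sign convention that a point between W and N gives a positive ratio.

WG:GN = -7/5

Assign Y = (0, 0), Q = (1, 0), N = (0, 1) — the answer is frame-independent, so this choice is without loss of generality.
1. B lies on line NY with NB:BY = 2:3 ⇒ B = (0, 3/5)
2. W is the centroid of triangle QBY ⇒ W = (1/3, 1/5)
3. M lies on line YN with YM:MN = 2:(-1) ⇒ M = (0, 2)
4. G is where the line through M parallel to WB meets line WN ⇒ G = (-5/6, 3)
G = W + t·(N−W) with t = 7/2, so WG:GN = t:(1−t) = 7/2:-5/2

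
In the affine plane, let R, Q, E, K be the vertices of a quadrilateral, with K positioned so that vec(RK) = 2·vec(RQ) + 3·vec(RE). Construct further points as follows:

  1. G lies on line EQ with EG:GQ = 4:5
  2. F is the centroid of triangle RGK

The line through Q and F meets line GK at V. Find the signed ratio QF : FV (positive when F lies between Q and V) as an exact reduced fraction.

Set R = (0, 0), Q = (1, 0), E = (0, 1), K = (2, 3); any affine frame gives the same invariant.
1. G lies on line EQ with EG:GQ = 4:5 ⇒ G = (4/9, 5/9)
2. F is the centroid of triangle RGK ⇒ F = (22/27, 32/27)
line QF meets GK at V = (229/279, 320/279)
F = Q + t·(V−Q) with t = 31/30, so QF:FV = 31/30:-1/30

QF:FV = -31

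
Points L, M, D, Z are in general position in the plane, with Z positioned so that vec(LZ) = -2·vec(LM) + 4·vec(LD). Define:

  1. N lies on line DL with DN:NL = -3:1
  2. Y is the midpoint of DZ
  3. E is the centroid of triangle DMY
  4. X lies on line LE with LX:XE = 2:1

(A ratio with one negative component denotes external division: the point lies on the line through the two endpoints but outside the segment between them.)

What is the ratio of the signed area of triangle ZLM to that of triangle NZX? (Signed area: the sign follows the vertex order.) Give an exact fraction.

[ZLM]:[NZX] = -36/23

Work in coordinates with L = (0, 0), M = (1, 0), D = (0, 1), Z = (-2, 4).
1. N lies on line DL with DN:NL = -3:1 ⇒ N = (0, -1/2)
2. Y is the midpoint of DZ ⇒ Y = (-1, 5/2)
3. E is the centroid of triangle DMY ⇒ E = (0, 7/6)
4. X lies on line LE with LX:XE = 2:1 ⇒ X = (0, 7/9)
2·[ZLM] = 4, 2·[NZX] = -23/9
[ZLM]:[NZX] = 4:-23/9 = -36/23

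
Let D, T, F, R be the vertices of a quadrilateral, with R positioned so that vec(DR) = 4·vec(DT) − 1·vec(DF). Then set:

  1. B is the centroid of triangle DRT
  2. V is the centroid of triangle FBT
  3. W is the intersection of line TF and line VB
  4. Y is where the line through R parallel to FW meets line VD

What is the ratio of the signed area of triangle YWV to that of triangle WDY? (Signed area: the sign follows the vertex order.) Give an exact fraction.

Assign D = (0, 0), T = (1, 0), F = (0, 1), R = (4, -1) — the answer is frame-independent, so this choice is without loss of generality.
1. B is the centroid of triangle DRT ⇒ B = (5/3, -1/3)
2. V is the centroid of triangle FBT ⇒ V = (8/9, 2/9)
3. W is the intersection of line TF and line VB ⇒ W = (1/2, 1/2)
4. Y is where the line through R parallel to FW meets line VD ⇒ Y = (12/5, 3/5)
2·[YWV] = 17/30, 2·[WDY] = 9/10
[YWV]:[WDY] = 17/30:9/10 = 17/27

[YWV]:[WDY] = 17/27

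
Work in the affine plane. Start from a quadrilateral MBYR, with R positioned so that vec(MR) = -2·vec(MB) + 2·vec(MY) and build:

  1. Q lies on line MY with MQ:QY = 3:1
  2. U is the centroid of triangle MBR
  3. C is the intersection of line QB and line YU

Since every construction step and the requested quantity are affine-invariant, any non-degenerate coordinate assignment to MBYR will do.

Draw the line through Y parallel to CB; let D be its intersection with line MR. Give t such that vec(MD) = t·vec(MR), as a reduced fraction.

t = 2

Choose coordinates M = (0, 0), B = (1, 0), Y = (0, 1), R = (-2, 2).
1. Q lies on line MY with MQ:QY = 3:1 ⇒ Q = (0, 3/4)
2. U is the centroid of triangle MBR ⇒ U = (-1/3, 2/3)
3. C is the intersection of line QB and line YU ⇒ C = (-1/7, 6/7)
through Y parallel to CB: direction (8/7, -6/7); meets MR at D = (-4, 4)
D = M + t·(R−M) with t = 2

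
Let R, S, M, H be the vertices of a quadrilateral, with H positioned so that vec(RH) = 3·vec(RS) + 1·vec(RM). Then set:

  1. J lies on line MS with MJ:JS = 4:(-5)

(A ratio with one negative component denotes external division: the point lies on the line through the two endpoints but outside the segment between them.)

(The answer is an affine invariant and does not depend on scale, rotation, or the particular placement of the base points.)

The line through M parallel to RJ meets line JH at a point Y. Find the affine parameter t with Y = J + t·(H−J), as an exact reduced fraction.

t = 4/19

Assign R = (0, 0), S = (1, 0), M = (0, 1), H = (3, 1) — the answer is frame-independent, so this choice is without loss of generality.
1. J lies on line MS with MJ:JS = 4:(-5) ⇒ J = (-4, 5)
through M parallel to RJ: direction (-4, 5); meets JH at Y = (-48/19, 79/19)
Y = J + t·(H−J) with t = 4/19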